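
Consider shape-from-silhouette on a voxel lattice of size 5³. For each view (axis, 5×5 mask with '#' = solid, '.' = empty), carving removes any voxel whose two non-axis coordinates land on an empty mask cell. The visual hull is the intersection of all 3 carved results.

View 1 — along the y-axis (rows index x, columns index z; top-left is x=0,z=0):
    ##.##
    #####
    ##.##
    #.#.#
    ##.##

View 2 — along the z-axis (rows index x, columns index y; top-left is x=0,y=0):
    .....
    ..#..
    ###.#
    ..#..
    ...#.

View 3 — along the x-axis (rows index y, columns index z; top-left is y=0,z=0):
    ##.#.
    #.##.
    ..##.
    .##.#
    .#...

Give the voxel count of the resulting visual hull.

initial block: 5^3 = 125
after view 1 [y-axis, 20 of 25 cells solid] → remaining = 100
after view 2 [z-axis, 7 of 25 cells solid] → remaining = 28
after view 3 [x-axis, 12 of 25 cells solid] → remaining = 12

|visual hull| = 12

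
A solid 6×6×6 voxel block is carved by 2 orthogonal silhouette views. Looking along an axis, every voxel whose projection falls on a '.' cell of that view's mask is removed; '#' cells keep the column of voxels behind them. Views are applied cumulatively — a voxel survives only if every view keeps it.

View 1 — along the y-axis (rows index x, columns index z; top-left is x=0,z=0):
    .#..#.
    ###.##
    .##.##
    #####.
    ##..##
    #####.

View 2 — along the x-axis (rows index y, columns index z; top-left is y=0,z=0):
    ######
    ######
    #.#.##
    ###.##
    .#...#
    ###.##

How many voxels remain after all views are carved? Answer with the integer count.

voxel count = 122

initial block: 6^3 = 216
V1 y: intersect with XZ mask (25 set) -- 150 left
V2 x: intersect with YZ mask (28 set) -- 122 left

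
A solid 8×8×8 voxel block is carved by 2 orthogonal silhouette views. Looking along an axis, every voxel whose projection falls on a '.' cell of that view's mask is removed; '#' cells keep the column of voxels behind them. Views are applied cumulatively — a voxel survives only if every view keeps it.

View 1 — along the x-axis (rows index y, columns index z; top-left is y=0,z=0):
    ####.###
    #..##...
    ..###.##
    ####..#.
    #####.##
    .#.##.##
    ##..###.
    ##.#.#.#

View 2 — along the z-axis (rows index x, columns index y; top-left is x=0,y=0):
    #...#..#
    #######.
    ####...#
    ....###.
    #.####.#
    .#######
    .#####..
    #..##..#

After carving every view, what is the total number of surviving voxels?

start: 8×8×8 = 512 voxels
V1 x: intersect with YZ mask (42 set) -- 336 left
V2 z: intersect with XY mask (40 set) -- 216 left

remaining voxels: 216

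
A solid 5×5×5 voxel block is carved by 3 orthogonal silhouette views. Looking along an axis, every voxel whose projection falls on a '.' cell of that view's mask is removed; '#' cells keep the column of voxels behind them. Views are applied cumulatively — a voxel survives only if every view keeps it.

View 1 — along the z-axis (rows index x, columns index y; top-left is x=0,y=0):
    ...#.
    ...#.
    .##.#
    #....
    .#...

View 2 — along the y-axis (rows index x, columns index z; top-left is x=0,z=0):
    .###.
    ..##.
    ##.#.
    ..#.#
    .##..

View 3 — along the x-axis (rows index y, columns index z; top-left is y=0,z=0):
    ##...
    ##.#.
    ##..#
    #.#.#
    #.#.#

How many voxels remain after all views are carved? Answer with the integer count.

|visual hull| = 9

full grid |V| = 125
  1. axis=2 (XY plane), |mask|=7  ⇒  voxels=35
  2. axis=1 (XZ plane), |mask|=12  ⇒  voxels=18
  3. axis=0 (YZ plane), |mask|=14  ⇒  voxels=9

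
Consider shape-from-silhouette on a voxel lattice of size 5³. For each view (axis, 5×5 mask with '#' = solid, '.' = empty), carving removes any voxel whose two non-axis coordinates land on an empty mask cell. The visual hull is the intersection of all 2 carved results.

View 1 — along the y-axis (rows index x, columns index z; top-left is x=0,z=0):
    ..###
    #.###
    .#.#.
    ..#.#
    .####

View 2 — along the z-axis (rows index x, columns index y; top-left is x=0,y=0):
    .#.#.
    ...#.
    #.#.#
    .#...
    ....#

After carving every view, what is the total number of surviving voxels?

full grid |V| = 125
[1] y-view keeps 15 columns → grid now 75
[2] z-view keeps 8 columns → grid now 22

22 voxels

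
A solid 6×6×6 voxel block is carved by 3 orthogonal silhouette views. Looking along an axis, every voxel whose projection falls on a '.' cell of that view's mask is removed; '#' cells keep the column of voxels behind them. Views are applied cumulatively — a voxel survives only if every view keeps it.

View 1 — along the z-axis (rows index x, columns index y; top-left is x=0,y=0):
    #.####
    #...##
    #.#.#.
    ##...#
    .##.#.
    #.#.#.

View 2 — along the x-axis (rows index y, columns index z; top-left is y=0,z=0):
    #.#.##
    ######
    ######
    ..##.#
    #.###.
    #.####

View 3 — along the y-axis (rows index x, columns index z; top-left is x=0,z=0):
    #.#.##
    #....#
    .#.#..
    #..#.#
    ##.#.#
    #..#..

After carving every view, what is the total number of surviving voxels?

|visual hull| = 48

initial block: 6^3 = 216
carve view 1 (along z, XY-mask fill 20/36): 120 voxels remain
carve view 2 (along x, YZ-mask fill 28/36): 94 voxels remain
carve view 3 (along y, XZ-mask fill 17/36): 48 voxels remain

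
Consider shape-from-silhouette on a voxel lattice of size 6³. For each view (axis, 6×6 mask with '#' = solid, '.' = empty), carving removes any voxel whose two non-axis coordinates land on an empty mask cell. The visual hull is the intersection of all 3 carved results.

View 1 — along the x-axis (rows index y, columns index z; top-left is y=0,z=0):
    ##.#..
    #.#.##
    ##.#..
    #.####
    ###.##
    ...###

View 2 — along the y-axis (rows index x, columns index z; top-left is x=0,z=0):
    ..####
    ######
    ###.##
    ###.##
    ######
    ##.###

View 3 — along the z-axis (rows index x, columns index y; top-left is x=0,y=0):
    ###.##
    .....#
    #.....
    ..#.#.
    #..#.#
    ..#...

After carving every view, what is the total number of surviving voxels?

full grid |V| = 216
  1. axis=0 (YZ plane), |mask|=23  ⇒  voxels=138
  2. axis=1 (XZ plane), |mask|=31  ⇒  voxels=119
  3. axis=2 (XY plane), |mask|=13  ⇒  voxels=37

voxel count = 37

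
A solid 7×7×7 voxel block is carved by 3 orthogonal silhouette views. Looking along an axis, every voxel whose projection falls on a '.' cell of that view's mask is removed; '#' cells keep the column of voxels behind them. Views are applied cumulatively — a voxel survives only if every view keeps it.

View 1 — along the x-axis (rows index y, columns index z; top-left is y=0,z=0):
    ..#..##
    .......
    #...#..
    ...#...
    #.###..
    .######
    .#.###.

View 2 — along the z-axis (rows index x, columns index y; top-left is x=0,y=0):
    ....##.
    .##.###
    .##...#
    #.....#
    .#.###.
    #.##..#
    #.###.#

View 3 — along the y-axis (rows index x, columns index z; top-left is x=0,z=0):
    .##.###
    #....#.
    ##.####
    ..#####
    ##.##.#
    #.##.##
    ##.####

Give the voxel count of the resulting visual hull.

50 voxels

before carving: 343 voxels (7×7×7)
step 1: project along x, AND mask (20/49) → |grid| = 140
step 2: project along z, AND mask (25/49) → |grid| = 74
step 3: project along y, AND mask (34/49) → |grid| = 50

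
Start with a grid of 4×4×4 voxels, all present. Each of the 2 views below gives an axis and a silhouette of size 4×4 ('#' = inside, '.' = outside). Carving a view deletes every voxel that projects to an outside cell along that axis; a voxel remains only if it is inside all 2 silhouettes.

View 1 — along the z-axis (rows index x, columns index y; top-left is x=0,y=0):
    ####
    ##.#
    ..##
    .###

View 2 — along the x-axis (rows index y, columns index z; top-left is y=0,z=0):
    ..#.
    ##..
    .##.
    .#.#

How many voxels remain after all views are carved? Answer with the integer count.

before carving: 64 voxels (4×4×4)
carve view 1 (along z, XY-mask fill 12/16): 48 voxels remain
carve view 2 (along x, YZ-mask fill 7/16): 22 voxels remain

voxel count = 22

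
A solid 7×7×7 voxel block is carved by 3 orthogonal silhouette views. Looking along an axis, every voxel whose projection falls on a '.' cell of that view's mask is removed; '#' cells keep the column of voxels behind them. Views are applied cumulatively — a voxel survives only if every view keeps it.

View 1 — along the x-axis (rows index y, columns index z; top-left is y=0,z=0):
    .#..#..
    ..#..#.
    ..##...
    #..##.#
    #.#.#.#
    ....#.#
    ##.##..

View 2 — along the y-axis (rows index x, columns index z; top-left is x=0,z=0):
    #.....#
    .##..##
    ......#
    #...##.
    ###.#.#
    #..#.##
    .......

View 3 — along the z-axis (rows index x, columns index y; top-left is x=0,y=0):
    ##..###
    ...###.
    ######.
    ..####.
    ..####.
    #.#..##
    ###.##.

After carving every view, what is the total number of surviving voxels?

initial block: 7^3 = 343
carve view 1 (along x, YZ-mask fill 20/49): 140 voxels remain
carve view 2 (along y, XZ-mask fill 19/49): 53 voxels remain
carve view 3 (along z, XY-mask fill 31/49): 30 voxels remain

|visual hull| = 30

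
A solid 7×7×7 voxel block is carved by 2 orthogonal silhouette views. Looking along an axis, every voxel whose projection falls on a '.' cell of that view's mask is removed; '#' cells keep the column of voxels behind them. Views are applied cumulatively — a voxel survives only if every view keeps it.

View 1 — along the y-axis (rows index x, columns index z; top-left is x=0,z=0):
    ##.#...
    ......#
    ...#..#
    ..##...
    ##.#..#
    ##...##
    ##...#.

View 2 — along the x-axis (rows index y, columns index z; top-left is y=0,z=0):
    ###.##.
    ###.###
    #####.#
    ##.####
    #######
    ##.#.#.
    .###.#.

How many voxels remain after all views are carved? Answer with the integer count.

voxel count = 105

start: 7×7×7 = 343 voxels
step 1: project along y, AND mask (19/49) → |grid| = 133
step 2: project along x, AND mask (38/49) → |grid| = 105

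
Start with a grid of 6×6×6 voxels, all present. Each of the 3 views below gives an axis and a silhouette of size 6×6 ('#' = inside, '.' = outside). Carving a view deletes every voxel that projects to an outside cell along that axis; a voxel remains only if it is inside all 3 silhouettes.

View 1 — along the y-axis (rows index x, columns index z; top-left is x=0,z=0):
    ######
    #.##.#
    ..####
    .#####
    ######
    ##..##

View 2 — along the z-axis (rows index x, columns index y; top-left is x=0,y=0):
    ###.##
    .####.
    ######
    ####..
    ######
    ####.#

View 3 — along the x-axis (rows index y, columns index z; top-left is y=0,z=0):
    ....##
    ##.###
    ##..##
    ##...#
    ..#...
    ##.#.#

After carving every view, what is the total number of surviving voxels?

full grid |V| = 216
step 1: project along y, AND mask (29/36) → |grid| = 174
step 2: project along z, AND mask (30/36) → |grid| = 146
step 3: project along x, AND mask (19/36) → |grid| = 81

voxel count = 81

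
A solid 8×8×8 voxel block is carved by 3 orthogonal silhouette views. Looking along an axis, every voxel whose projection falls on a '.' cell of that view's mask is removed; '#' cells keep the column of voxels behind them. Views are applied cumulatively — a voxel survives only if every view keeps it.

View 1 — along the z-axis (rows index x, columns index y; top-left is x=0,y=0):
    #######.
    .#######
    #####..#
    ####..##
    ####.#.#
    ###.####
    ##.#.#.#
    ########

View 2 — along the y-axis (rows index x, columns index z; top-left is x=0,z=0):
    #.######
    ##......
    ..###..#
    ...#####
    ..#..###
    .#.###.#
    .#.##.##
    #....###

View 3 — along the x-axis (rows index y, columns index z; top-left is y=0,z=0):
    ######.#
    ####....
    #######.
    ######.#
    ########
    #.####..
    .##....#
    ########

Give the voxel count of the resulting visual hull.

before carving: 512 voxels (8×8×8)
V1 z: intersect with XY mask (52 set) -- 416 left
V2 y: intersect with XZ mask (36 set) -- 233 left
V3 x: intersect with YZ mask (49 set) -- 167 left

|visual hull| = 167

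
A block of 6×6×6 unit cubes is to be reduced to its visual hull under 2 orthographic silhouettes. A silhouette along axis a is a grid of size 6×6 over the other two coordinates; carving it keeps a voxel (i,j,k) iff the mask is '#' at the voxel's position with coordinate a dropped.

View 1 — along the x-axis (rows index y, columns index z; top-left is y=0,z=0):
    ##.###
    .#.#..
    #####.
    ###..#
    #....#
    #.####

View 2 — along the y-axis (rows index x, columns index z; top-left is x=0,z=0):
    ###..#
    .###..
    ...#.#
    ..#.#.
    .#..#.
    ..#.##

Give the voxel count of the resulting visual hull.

start: 6×6×6 = 216 voxels
step 1: project along x, AND mask (23/36) → |grid| = 138
step 2: project along y, AND mask (16/36) → |grid| = 58

|visual hull| = 58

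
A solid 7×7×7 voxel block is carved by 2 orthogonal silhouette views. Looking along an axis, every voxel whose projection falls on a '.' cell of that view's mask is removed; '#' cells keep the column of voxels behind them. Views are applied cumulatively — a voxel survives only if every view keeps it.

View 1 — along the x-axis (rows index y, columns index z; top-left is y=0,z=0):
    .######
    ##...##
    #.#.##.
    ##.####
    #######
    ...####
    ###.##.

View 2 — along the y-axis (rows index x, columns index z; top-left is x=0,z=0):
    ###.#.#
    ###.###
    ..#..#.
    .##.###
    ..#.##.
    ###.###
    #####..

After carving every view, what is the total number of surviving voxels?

remaining voxels: 168

before carving: 343 voxels (7×7×7)
after view 1 [x-axis, 36 of 49 cells solid] → remaining = 252
after view 2 [y-axis, 32 of 49 cells solid] → remaining = 168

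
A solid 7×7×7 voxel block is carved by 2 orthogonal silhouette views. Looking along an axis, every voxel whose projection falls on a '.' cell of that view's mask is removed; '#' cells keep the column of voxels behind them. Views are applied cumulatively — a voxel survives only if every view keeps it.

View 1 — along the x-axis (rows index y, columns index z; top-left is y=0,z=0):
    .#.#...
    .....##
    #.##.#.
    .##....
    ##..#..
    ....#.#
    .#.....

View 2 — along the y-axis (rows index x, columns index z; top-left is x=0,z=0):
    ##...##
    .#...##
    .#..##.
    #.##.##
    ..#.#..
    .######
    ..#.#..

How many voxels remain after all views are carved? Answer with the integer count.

before carving: 343 voxels (7×7×7)
V1 x: intersect with YZ mask (16 set) -- 112 left
V2 y: intersect with XZ mask (25 set) -- 58 left

voxel count = 58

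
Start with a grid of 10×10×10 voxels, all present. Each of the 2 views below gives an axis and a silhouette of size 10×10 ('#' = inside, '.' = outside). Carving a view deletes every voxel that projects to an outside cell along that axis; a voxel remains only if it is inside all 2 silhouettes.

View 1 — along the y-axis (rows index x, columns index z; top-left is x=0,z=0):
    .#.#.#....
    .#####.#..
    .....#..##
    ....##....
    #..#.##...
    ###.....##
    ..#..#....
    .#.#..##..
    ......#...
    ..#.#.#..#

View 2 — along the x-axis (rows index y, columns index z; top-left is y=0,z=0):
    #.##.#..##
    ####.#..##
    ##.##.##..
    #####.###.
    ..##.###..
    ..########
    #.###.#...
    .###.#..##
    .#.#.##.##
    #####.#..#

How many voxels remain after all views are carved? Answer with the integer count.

start: 10×10×10 = 1000 voxels
V1 y: intersect with XZ mask (34 set) -- 340 left
V2 x: intersect with YZ mask (64 set) -- 225 left

remaining voxels: 225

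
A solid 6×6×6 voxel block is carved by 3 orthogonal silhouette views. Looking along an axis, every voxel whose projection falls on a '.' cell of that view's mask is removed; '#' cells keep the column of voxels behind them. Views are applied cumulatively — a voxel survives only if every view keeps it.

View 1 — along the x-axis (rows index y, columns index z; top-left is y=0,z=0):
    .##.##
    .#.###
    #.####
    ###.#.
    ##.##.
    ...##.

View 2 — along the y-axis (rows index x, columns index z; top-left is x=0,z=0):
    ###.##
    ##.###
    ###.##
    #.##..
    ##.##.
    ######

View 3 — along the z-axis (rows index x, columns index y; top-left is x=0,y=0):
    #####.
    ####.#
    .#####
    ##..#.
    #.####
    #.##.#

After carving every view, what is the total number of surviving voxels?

remaining voxels: 82

before carving: 216 voxels (6×6×6)
[1] x-view keeps 23 columns → grid now 138
[2] y-view keeps 28 columns → grid now 108
[3] z-view keeps 27 columns → grid now 82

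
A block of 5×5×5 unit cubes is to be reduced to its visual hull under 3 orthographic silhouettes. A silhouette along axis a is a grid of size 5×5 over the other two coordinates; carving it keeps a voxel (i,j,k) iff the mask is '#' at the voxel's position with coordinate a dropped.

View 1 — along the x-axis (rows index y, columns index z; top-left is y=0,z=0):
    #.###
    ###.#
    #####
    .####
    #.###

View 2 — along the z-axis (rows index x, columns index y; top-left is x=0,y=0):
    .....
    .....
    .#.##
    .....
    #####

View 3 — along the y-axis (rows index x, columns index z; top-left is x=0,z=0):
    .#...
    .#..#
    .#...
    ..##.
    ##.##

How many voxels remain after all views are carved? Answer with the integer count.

full grid |V| = 125
  1. axis=0 (YZ plane), |mask|=21  ⇒  voxels=105
  2. axis=2 (XY plane), |mask|=8  ⇒  voxels=33
  3. axis=1 (XZ plane), |mask|=10  ⇒  voxels=18

|visual hull| = 18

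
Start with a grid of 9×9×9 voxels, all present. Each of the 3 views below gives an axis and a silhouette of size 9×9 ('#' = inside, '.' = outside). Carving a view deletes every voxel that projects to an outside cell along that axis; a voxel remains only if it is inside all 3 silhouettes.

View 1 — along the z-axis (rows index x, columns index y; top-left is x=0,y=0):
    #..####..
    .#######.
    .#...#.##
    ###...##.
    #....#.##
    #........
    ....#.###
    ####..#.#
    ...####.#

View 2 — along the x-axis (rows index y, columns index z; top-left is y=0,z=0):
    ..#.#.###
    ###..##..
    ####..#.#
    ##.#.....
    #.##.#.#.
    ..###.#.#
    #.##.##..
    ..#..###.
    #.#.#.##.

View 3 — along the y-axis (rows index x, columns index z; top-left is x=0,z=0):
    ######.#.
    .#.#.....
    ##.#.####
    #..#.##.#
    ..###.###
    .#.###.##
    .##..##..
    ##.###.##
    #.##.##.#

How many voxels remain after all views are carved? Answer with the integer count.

121 voxels

initial block: 9^3 = 729
  1. axis=2 (XY plane), |mask|=41  ⇒  voxels=369
  2. axis=0 (YZ plane), |mask|=43  ⇒  voxels=195
  3. axis=1 (XZ plane), |mask|=50  ⇒  voxels=121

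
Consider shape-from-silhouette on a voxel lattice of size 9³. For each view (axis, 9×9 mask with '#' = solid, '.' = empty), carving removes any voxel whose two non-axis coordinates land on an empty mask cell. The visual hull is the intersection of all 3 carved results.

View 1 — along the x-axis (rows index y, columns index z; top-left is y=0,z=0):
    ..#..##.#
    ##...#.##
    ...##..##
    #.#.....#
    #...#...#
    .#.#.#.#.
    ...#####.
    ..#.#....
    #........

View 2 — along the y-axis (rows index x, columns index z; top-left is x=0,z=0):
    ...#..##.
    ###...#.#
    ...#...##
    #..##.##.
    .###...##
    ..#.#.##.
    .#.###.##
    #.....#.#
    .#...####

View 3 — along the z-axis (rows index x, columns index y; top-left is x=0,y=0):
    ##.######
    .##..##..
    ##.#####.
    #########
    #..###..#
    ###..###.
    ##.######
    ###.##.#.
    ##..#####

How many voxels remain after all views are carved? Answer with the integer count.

before carving: 729 voxels (9×9×9)
carve view 1 (along x, YZ-mask fill 31/81): 279 voxels remain
carve view 2 (along y, XZ-mask fill 39/81): 134 voxels remain
carve view 3 (along z, XY-mask fill 60/81): 97 voxels remain

remaining voxels: 97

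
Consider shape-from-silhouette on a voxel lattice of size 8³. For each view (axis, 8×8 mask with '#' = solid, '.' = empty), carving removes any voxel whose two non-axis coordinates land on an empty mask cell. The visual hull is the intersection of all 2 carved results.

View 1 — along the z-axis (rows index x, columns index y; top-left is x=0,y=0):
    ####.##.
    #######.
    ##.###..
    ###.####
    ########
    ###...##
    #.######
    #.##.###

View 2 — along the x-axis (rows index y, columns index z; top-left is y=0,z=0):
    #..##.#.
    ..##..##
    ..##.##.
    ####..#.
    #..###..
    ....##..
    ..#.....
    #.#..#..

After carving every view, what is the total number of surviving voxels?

|visual hull| = 170

start: 8×8×8 = 512 voxels
V1 z: intersect with XY mask (51 set) -- 408 left
V2 x: intersect with YZ mask (27 set) -- 170 left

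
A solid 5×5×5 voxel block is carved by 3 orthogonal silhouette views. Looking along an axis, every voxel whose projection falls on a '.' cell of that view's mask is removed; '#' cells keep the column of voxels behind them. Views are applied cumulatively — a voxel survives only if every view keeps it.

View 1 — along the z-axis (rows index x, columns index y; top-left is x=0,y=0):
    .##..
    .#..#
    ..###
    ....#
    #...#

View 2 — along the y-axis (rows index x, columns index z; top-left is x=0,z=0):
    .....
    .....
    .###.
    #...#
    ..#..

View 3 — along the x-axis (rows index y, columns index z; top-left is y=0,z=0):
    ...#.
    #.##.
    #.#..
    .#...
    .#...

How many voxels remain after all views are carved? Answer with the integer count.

before carving: 125 voxels (5×5×5)
V1 z: intersect with XY mask (10 set) -- 50 left
V2 y: intersect with XZ mask (6 set) -- 13 left
V3 x: intersect with YZ mask (8 set) -- 3 left

voxel count = 3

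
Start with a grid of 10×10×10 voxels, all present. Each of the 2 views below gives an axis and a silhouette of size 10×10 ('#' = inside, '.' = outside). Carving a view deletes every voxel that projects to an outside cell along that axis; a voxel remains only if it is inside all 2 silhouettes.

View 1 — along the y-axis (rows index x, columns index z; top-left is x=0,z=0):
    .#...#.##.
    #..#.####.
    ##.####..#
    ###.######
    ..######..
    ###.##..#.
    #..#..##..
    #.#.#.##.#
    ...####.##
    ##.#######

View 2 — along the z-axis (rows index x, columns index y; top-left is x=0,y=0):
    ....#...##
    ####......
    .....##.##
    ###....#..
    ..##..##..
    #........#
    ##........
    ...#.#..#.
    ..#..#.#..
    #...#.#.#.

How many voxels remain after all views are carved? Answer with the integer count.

remaining voxels: 216

start: 10×10×10 = 1000 voxels
step 1: project along y, AND mask (63/100) → |grid| = 630
step 2: project along z, AND mask (33/100) → |grid| = 216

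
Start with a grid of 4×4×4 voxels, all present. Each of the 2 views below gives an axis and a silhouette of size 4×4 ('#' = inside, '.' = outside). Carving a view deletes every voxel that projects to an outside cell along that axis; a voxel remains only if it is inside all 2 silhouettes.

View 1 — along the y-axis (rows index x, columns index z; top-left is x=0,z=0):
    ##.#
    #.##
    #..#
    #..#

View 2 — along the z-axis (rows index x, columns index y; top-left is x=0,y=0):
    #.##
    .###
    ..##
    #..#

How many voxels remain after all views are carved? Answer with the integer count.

before carving: 64 voxels (4×4×4)
after view 1 [y-axis, 10 of 16 cells solid] → remaining = 40
after view 2 [z-axis, 10 of 16 cells solid] → remaining = 26

26 voxels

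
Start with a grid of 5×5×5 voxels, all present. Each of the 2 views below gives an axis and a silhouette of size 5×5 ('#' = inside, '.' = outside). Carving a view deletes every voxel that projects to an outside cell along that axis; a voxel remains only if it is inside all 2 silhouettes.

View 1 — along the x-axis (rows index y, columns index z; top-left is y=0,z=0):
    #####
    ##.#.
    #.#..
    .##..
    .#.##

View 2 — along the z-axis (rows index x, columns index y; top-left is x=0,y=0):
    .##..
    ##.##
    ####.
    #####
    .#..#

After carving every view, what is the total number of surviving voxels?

51 voxels

full grid |V| = 125
[1] x-view keeps 15 columns → grid now 75
[2] z-view keeps 17 columns → grid now 51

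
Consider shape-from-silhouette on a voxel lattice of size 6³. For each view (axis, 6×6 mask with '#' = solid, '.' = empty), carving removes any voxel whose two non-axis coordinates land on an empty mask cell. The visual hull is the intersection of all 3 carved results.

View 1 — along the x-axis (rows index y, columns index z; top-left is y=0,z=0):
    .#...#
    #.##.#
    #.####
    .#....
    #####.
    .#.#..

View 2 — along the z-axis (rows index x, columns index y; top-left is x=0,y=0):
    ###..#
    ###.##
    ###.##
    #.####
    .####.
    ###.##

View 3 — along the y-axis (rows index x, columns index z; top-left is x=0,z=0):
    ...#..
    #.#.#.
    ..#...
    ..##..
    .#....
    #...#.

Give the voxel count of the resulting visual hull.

voxel count = 26

initial block: 6^3 = 216
after view 1 [x-axis, 19 of 36 cells solid] → remaining = 114
after view 2 [z-axis, 28 of 36 cells solid] → remaining = 97
after view 3 [y-axis, 10 of 36 cells solid] → remaining = 26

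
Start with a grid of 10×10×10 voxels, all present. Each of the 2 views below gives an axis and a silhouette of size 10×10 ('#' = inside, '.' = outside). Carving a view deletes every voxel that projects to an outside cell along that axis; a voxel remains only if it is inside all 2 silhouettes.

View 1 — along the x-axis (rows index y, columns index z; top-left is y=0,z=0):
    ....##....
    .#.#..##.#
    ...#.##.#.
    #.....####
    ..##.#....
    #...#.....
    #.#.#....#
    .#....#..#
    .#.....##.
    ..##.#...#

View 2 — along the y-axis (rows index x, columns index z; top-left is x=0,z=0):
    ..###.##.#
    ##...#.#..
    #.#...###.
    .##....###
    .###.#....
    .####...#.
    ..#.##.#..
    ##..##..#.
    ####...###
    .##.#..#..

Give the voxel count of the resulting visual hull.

before carving: 1000 voxels (10×10×10)
carve view 1 (along x, YZ-mask fill 35/100): 350 voxels remain
carve view 2 (along y, XZ-mask fill 49/100): 163 voxels remain

voxel count = 163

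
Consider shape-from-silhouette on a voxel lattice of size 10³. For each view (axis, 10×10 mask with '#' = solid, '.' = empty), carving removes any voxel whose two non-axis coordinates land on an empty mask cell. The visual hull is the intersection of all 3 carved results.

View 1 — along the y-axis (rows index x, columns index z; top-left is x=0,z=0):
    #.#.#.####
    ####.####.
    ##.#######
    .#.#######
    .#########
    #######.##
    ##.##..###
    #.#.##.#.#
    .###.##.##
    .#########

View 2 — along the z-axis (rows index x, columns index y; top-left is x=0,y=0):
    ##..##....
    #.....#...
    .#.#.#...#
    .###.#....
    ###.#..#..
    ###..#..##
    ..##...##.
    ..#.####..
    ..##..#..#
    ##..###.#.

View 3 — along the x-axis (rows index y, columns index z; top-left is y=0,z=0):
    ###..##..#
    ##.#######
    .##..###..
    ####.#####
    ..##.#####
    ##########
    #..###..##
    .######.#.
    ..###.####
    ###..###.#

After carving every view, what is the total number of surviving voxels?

start: 10×10×10 = 1000 voxels
carve view 1 (along y, XZ-mask fill 79/100): 790 voxels remain
carve view 2 (along z, XY-mask fill 44/100): 351 voxels remain
carve view 3 (along x, YZ-mask fill 73/100): 259 voxels remain

voxel count = 259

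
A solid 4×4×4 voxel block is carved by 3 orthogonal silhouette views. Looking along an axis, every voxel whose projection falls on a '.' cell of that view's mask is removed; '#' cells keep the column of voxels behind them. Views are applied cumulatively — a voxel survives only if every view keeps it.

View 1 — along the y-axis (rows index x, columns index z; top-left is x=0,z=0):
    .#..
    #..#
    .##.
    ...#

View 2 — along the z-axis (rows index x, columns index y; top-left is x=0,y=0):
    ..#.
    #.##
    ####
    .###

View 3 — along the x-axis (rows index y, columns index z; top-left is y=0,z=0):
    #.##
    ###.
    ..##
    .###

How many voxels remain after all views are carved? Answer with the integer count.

start: 4×4×4 = 64 voxels
  1. axis=1 (XZ plane), |mask|=6  ⇒  voxels=24
  2. axis=2 (XY plane), |mask|=11  ⇒  voxels=18
  3. axis=0 (YZ plane), |mask|=11  ⇒  voxels=12

12 voxels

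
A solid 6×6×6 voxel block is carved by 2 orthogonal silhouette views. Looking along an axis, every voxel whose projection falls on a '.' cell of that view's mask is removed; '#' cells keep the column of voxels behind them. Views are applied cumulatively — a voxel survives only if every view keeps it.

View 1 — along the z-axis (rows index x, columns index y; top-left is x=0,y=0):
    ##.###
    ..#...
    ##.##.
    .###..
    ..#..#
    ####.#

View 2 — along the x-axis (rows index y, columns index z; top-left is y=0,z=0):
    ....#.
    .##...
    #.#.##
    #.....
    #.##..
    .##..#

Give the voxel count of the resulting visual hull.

start: 6×6×6 = 216 voxels
V1 z: intersect with XY mask (20 set) -- 120 left
V2 x: intersect with YZ mask (14 set) -- 46 left

|visual hull| = 46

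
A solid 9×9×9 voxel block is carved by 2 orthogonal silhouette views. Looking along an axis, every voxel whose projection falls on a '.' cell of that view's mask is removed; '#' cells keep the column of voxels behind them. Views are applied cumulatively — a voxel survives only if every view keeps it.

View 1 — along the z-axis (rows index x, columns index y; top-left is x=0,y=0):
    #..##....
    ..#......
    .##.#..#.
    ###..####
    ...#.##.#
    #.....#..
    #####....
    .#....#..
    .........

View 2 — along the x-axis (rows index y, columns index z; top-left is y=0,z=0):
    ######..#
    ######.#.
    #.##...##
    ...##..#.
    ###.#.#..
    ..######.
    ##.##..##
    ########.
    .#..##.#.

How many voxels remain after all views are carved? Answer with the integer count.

remaining voxels: 160

start: 9×9×9 = 729 voxels
[1] z-view keeps 28 columns → grid now 252
[2] x-view keeps 51 columns → grid now 160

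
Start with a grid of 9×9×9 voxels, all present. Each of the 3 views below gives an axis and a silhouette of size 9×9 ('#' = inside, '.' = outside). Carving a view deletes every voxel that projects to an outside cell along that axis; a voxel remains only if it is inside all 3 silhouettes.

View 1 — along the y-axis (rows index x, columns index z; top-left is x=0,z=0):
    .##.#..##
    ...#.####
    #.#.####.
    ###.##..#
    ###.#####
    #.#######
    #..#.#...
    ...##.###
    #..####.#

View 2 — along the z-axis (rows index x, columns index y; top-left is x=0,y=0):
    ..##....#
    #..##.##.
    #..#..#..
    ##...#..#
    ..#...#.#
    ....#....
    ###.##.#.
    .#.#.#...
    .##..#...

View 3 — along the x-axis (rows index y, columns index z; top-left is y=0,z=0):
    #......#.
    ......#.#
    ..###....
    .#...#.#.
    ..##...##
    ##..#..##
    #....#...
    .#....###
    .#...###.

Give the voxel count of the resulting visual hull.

59 voxels

start: 9×9×9 = 729 voxels
step 1: project along y, AND mask (52/81) → |grid| = 468
step 2: project along z, AND mask (31/81) → |grid| = 165
step 3: project along x, AND mask (29/81) → |grid| = 59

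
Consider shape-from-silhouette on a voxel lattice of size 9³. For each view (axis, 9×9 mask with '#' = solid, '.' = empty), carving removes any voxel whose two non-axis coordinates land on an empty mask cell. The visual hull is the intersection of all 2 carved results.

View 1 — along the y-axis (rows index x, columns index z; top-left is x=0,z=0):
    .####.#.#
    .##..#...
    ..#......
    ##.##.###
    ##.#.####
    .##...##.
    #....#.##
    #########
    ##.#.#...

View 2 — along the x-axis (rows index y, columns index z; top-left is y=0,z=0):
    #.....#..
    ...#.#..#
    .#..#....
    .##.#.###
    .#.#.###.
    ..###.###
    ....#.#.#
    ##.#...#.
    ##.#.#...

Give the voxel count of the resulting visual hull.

initial block: 9^3 = 729
[1] y-view keeps 45 columns → grid now 405
[2] x-view keeps 35 columns → grid now 177

remaining voxels: 177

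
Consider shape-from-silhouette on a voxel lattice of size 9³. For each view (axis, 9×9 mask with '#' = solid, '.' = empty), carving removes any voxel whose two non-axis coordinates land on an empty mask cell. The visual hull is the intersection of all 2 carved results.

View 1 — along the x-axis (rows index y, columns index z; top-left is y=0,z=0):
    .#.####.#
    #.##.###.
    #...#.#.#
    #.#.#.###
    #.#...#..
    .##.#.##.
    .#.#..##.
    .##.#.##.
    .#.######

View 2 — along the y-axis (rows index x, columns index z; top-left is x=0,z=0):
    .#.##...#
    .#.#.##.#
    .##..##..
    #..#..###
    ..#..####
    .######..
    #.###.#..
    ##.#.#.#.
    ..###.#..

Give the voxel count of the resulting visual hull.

full grid |V| = 729
  1. axis=0 (YZ plane), |mask|=46  ⇒  voxels=414
  2. axis=1 (XZ plane), |mask|=43  ⇒  voxels=226

voxel count = 226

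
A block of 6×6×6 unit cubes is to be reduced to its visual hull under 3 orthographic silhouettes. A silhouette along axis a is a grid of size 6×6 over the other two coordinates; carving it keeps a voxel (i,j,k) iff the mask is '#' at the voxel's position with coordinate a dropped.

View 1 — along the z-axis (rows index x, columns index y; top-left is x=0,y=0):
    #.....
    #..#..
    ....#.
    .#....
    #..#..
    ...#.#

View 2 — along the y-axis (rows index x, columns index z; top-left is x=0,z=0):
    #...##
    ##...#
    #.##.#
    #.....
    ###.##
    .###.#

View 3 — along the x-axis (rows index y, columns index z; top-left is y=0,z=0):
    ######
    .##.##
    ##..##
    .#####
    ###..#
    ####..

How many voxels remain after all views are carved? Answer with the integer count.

before carving: 216 voxels (6×6×6)
step 1: project along z, AND mask (9/36) → |grid| = 54
step 2: project along y, AND mask (20/36) → |grid| = 32
step 3: project along x, AND mask (27/36) → |grid| = 27

remaining voxels: 27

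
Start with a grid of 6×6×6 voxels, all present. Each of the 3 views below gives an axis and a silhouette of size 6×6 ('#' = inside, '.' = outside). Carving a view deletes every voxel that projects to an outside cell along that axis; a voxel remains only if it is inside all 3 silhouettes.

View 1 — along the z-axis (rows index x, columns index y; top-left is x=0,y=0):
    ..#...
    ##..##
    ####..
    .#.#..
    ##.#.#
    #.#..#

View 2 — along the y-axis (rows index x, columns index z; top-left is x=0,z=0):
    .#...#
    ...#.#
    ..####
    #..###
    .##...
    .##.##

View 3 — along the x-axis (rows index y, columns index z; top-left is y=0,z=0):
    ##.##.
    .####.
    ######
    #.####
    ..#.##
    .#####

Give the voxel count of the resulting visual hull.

|visual hull| = 42

start: 6×6×6 = 216 voxels
V1 z: intersect with XY mask (18 set) -- 108 left
V2 y: intersect with XZ mask (18 set) -- 54 left
V3 x: intersect with YZ mask (27 set) -- 42 left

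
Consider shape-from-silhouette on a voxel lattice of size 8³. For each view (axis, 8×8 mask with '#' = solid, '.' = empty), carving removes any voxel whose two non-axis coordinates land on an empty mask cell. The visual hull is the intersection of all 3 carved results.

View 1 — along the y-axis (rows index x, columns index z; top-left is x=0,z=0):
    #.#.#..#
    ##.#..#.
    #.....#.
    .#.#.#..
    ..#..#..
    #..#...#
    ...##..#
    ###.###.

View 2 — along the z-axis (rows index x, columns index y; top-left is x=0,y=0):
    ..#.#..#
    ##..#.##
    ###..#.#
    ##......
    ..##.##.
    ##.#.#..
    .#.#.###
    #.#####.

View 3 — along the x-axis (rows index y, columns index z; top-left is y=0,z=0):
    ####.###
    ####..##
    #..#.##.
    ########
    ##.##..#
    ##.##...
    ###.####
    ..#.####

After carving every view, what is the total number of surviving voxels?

start: 8×8×8 = 512 voxels
step 1: project along y, AND mask (27/64) → |grid| = 216
step 2: project along z, AND mask (34/64) → |grid| = 119
step 3: project along x, AND mask (46/64) → |grid| = 88

remaining voxels: 88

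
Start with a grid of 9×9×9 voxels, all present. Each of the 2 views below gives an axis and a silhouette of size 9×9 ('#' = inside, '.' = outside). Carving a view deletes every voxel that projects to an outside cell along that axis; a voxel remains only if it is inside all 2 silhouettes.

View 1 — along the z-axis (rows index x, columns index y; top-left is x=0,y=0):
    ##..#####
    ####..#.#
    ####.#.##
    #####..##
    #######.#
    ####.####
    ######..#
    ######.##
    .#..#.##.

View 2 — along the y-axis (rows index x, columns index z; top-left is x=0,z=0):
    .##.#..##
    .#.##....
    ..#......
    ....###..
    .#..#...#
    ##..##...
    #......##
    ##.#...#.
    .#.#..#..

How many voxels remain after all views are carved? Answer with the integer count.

202 voxels

before carving: 729 voxels (9×9×9)
[1] z-view keeps 62 columns → grid now 558
[2] y-view keeps 29 columns → grid now 202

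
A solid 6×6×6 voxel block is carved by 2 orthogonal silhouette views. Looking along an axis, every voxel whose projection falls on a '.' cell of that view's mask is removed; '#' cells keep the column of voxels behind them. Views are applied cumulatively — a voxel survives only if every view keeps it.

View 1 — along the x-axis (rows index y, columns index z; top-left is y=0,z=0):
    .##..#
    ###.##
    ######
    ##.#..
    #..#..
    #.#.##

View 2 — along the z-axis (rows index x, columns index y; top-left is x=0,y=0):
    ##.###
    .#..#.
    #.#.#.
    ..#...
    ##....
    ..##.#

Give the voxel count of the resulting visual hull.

initial block: 6^3 = 216
V1 x: intersect with YZ mask (23 set) -- 138 left
V2 z: intersect with XY mask (16 set) -- 62 left

remaining voxels: 62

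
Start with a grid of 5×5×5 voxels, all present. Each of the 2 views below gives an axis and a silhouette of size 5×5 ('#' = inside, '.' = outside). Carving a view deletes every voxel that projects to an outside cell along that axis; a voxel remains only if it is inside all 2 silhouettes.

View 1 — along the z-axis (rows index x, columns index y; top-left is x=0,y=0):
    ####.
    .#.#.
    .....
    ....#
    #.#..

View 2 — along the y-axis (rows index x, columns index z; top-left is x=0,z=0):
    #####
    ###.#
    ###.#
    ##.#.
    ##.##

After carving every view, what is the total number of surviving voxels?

|visual hull| = 39

before carving: 125 voxels (5×5×5)
after view 1 [z-axis, 9 of 25 cells solid] → remaining = 45
after view 2 [y-axis, 20 of 25 cells solid] → remaining = 39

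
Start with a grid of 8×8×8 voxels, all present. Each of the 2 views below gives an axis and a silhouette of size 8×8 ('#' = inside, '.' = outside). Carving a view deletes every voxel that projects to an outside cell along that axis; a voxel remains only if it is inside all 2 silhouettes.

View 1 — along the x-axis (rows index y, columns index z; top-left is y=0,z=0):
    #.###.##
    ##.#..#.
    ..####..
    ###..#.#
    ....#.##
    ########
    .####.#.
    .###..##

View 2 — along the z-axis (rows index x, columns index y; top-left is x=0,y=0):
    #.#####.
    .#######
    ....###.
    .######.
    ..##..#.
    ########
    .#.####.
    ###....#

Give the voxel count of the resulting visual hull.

remaining voxels: 208

full grid |V| = 512
carve view 1 (along x, YZ-mask fill 40/64): 320 voxels remain
carve view 2 (along z, XY-mask fill 42/64): 208 voxels remain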